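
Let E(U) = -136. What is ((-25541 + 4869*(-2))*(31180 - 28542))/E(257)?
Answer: 46533001/68 ≈ 6.8431e+5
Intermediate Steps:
((-25541 + 4869*(-2))*(31180 - 28542))/E(257) = ((-25541 + 4869*(-2))*(31180 - 28542))/(-136) = ((-25541 - 9738)*2638)*(-1/136) = -35279*2638*(-1/136) = -93066002*(-1/136) = 46533001/68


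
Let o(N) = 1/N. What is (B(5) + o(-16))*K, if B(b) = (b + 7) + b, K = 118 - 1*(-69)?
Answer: 50677/16 ≈ 3167.3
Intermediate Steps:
K = 187 (K = 118 + 69 = 187)
B(b) = 7 + 2*b (B(b) = (7 + b) + b = 7 + 2*b)
(B(5) + o(-16))*K = ((7 + 2*5) + 1/(-16))*187 = ((7 + 10) - 1/16)*187 = (17 - 1/16)*187 = (271/16)*187 = 50677/16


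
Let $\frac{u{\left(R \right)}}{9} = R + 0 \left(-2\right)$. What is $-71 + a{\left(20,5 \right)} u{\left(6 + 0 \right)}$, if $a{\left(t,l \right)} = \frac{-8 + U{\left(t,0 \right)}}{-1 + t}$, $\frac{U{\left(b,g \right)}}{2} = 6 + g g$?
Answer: $- \frac{1133}{19} \approx -59.632$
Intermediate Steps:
$U{\left(b,g \right)} = 12 + 2 g^{2}$ ($U{\left(b,g \right)} = 2 \left(6 + g g\right) = 2 \left(6 + g^{2}\right) = 12 + 2 g^{2}$)
$a{\left(t,l \right)} = \frac{4}{-1 + t}$ ($a{\left(t,l \right)} = \frac{-8 + \left(12 + 2 \cdot 0^{2}\right)}{-1 + t} = \frac{-8 + \left(12 + 2 \cdot 0\right)}{-1 + t} = \frac{-8 + \left(12 + 0\right)}{-1 + t} = \frac{-8 + 12}{-1 + t} = \frac{4}{-1 + t}$)
$u{\left(R \right)} = 9 R$ ($u{\left(R \right)} = 9 \left(R + 0 \left(-2\right)\right) = 9 \left(R + 0\right) = 9 R$)
$-71 + a{\left(20,5 \right)} u{\left(6 + 0 \right)} = -71 + \frac{4}{-1 + 20} \cdot 9 \left(6 + 0\right) = -71 + \frac{4}{19} \cdot 9 \cdot 6 = -71 + 4 \cdot \frac{1}{19} \cdot 54 = -71 + \frac{4}{19} \cdot 54 = -71 + \frac{216}{19} = - \frac{1133}{19}$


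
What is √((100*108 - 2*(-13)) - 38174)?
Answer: 2*I*√6837 ≈ 165.37*I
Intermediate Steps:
√((100*108 - 2*(-13)) - 38174) = √((10800 + 26) - 38174) = √(10826 - 38174) = √(-27348) = 2*I*√6837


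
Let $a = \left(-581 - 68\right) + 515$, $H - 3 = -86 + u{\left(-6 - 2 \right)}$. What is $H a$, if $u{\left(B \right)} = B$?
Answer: $12194$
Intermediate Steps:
$H = -91$ ($H = 3 - 94 = -91$)
$a = -134$ ($a = -649 + 515 = -134$)
$H a = \left(-91\right) \left(-134\right) = 12194$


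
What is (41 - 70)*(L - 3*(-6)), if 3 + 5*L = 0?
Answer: -2523/5 ≈ -504.60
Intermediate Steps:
L = -3/5 (L = -3/5 + (1/5)*0 = -3/5 + 0 = -3/5 ≈ -0.60000)
(41 - 70)*(L - 3*(-6)) = (41 - 70)*(-3/5 - 3*(-6)) = -29*(-3/5 + 18) = -29*87/5 = -2523/5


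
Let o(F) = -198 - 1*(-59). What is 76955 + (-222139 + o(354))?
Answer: -145323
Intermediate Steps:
o(F) = -139 (o(F) = -198 + 59 = -139)
76955 + (-222139 + o(354)) = 76955 + (-222139 - 139) = 76955 - 222278 = -145323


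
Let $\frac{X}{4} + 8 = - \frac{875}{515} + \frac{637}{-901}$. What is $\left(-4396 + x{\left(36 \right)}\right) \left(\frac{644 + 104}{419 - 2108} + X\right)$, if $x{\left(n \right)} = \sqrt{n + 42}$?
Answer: $\frac{28986139963984}{156744267} - \frac{6593753404 \sqrt{78}}{156744267} \approx 1.8455 \cdot 10^{5}$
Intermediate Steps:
$x{\left(n \right)} = \sqrt{42 + n}$
$X = - \frac{3862840}{92803}$ ($X = -32 + 4 \left(- \frac{875}{515} + \frac{637}{-901}\right) = -32 + 4 \left(\left(-875\right) \frac{1}{515} + 637 \left(- \frac{1}{901}\right)\right) = -32 + 4 \left(- \frac{175}{103} - \frac{637}{901}\right) = -32 + 4 \left(- \frac{223286}{92803}\right) = -32 - \frac{893144}{92803} = - \frac{3862840}{92803} \approx -41.624$)
$\left(-4396 + x{\left(36 \right)}\right) \left(\frac{644 + 104}{419 - 2108} + X\right) = \left(-4396 + \sqrt{42 + 36}\right) \left(\frac{644 + 104}{419 - 2108} - \frac{3862840}{92803}\right) = \left(-4396 + \sqrt{78}\right) \left(\frac{748}{-1689} - \frac{3862840}{92803}\right) = \left(-4396 + \sqrt{78}\right) \left(748 \left(- \frac{1}{1689}\right) - \frac{3862840}{92803}\right) = \left(-4396 + \sqrt{78}\right) \left(- \frac{748}{1689} - \frac{3862840}{92803}\right) = \left(-4396 + \sqrt{78}\right) \left(- \frac{6593753404}{156744267}\right) = \frac{28986139963984}{156744267} - \frac{6593753404 \sqrt{78}}{156744267}$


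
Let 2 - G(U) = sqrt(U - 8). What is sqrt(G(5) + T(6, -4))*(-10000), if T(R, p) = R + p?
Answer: -10000*sqrt(4 - I*sqrt(3)) ≈ -20444.0 + 4236.1*I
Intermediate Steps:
G(U) = 2 - sqrt(-8 + U) (G(U) = 2 - sqrt(U - 8) = 2 - sqrt(-8 + U))
sqrt(G(5) + T(6, -4))*(-10000) = sqrt((2 - sqrt(-8 + 5)) + (6 - 4))*(-10000) = sqrt((2 - sqrt(-3)) + 2)*(-10000) = sqrt((2 - I*sqrt(3)) + 2)*(-10000) = sqrt(4 - I*sqrt(3))*(-10000) = -10000*sqrt(4 - I*sqrt(3))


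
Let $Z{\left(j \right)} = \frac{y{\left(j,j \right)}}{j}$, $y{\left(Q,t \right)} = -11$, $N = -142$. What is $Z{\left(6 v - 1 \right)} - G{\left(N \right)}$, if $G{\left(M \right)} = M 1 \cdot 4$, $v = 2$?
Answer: $567$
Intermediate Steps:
$Z{\left(j \right)} = - \frac{11}{j}$
$G{\left(M \right)} = 4 M$ ($G{\left(M \right)} = M 4 = 4 M$)
$Z{\left(6 v - 1 \right)} - G{\left(N \right)} = - \frac{11}{6 \cdot 2 - 1} - 4 \left(-142\right) = - \frac{11}{12 - 1} - -568 = - \frac{11}{11} + 568 = \left(-11\right) \frac{1}{11} + 568 = -1 + 568 = 567$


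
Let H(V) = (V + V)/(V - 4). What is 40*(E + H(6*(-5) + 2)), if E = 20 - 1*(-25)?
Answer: 1870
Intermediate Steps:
E = 45 (E = 20 + 25 = 45)
H(V) = 2*V/(-4 + V) (H(V) = (2*V)/(-4 + V) = 2*V/(-4 + V))
40*(E + H(6*(-5) + 2)) = 40*(45 + 2*(6*(-5) + 2)/(-4 + (6*(-5) + 2))) = 40*(45 + 2*(-30 + 2)/(-4 + (-30 + 2))) = 40*(45 + 2*(-28)/(-4 - 28)) = 40*(45 + 2*(-28)/(-32)) = 40*(45 + 2*(-28)*(-1/32)) = 40*(45 + 7/4) = 40*(187/4) = 1870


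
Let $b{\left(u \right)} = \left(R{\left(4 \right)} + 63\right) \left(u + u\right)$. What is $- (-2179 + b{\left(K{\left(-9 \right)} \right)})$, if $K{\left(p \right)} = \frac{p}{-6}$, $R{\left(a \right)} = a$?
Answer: $1978$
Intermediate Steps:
$K{\left(p \right)} = - \frac{p}{6}$ ($K{\left(p \right)} = p \left(- \frac{1}{6}\right) = - \frac{p}{6}$)
$b{\left(u \right)} = 134 u$ ($b{\left(u \right)} = \left(4 + 63\right) \left(u + u\right) = 67 \cdot 2 u = 134 u$)
$- (-2179 + b{\left(K{\left(-9 \right)} \right)}) = - (-2179 + 134 \left(\left(- \frac{1}{6}\right) \left(-9\right)\right)) = - (-2179 + 134 \cdot \frac{3}{2}) = - (-2179 + 201) = \left(-1\right) \left(-1978\right) = 1978$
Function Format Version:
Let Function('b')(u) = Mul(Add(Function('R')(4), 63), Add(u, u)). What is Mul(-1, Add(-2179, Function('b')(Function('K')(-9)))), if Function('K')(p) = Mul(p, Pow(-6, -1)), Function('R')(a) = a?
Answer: 1978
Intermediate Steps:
Function('K')(p) = Mul(Rational(-1, 6), p) (Function('K')(p) = Mul(p, Rational(-1, 6)) = Mul(Rational(-1, 6), p))
Function('b')(u) = Mul(134, u) (Function('b')(u) = Mul(Add(4, 63), Add(u, u)) = Mul(67, Mul(2, u)) = Mul(134, u))
Mul(-1, Add(-2179, Function('b')(Function('K')(-9)))) = Mul(-1, Add(-2179, Mul(134, Mul(Rational(-1, 6), -9)))) = Mul(-1, Add(-2179, Mul(134, Rational(3, 2)))) = Mul(-1, Add(-2179, 201)) = Mul(-1, -1978) = 1978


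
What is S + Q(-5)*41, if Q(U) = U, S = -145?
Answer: -350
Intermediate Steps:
S + Q(-5)*41 = -145 - 5*41 = -145 - 205 = -350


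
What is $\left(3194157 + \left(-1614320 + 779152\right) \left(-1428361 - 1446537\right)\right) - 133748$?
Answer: $2401025873273$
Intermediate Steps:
$\left(3194157 + \left(-1614320 + 779152\right) \left(-1428361 - 1446537\right)\right) - 133748 = \left(3194157 - -2401022812864\right) - 133748 = \left(3194157 + 2401022812864\right) - 133748 = 2401026007021 - 133748 = 2401025873273$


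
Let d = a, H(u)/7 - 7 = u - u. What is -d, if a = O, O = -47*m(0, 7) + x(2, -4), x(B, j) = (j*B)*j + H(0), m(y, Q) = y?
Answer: -81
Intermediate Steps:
H(u) = 49 (H(u) = 49 + 7*(u - u) = 49 + 7*0 = 49 + 0 = 49)
x(B, j) = 49 + B*j² (x(B, j) = (j*B)*j + 49 = (B*j)*j + 49 = B*j² + 49 = 49 + B*j²)
O = 81 (O = -47*0 + (49 + 2*(-4)²) = 0 + (49 + 2*16) = 0 + (49 + 32) = 0 + 81 = 81)
a = 81
d = 81
-d = -1*81 = -81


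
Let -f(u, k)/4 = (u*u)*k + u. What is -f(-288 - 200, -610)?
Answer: -581073312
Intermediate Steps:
f(u, k) = -4*u - 4*k*u² (f(u, k) = -4*((u*u)*k + u) = -4*(u²*k + u) = -4*(k*u² + u) = -4*(u + k*u²) = -4*u - 4*k*u²)
-f(-288 - 200, -610) = -(-4)*(-288 - 200)*(1 - 610*(-288 - 200)) = -(-4)*(-488)*(1 - 610*(-488)) = -(-4)*(-488)*(1 + 297680) = -(-4)*(-488)*297681 = -1*581073312 = -581073312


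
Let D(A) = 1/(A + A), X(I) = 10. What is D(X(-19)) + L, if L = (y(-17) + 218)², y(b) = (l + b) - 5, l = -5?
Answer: 729621/20 ≈ 36481.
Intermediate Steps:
y(b) = -10 + b (y(b) = (-5 + b) - 5 = -10 + b)
D(A) = 1/(2*A)
L = 36481 (L = ((-10 - 17) + 218)² = (-27 + 218)² = 191² = 36481)
D(X(-19)) + L = (½)/10 + 36481 = (½)*(⅒) + 36481 = 1/20 + 36481 = 729621/20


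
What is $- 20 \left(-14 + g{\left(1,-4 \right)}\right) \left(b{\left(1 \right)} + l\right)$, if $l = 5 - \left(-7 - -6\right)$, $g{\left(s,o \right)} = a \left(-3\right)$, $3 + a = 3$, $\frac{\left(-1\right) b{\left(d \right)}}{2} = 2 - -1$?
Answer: $0$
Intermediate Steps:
$b{\left(d \right)} = -6$ ($b{\left(d \right)} = - 2 \left(2 - -1\right) = - 2 \left(2 + 1\right) = \left(-2\right) 3 = -6$)
$a = 0$ ($a = -3 + 3 = 0$)
$g{\left(s,o \right)} = 0$ ($g{\left(s,o \right)} = 0 \left(-3\right) = 0$)
$l = 6$ ($l = 5 - \left(-7 + 6\right) = 5 - -1 = 5 + 1 = 6$)
$- 20 \left(-14 + g{\left(1,-4 \right)}\right) \left(b{\left(1 \right)} + l\right) = - 20 \left(-14 + 0\right) \left(-6 + 6\right) = - 20 \left(\left(-14\right) 0\right) = \left(-20\right) 0 = 0$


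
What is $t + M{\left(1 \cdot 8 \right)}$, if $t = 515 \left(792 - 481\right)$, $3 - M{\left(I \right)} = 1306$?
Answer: $158862$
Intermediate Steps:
$M{\left(I \right)} = -1303$ ($M{\left(I \right)} = 3 - 1306 = -1303$)
$t = 160165$ ($t = 515 \left(792 - 481\right) = 515 \cdot 311 = 160165$)
$t + M{\left(1 \cdot 8 \right)} = 160165 - 1303 = 158862$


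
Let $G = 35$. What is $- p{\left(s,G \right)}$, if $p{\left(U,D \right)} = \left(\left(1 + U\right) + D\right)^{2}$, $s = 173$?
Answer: $-43681$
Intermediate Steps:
$p{\left(U,D \right)} = \left(1 + D + U\right)^{2}$
$- p{\left(s,G \right)} = - \left(1 + 35 + 173\right)^{2} = - 209^{2} = \left(-1\right) 43681 = -43681$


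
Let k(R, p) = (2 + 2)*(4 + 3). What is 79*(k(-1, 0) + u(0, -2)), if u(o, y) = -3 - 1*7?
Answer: 1422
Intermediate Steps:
u(o, y) = -10 (u(o, y) = -3 - 7 = -10)
k(R, p) = 28 (k(R, p) = 4*7 = 28)
79*(k(-1, 0) + u(0, -2)) = 79*(28 - 10) = 79*18 = 1422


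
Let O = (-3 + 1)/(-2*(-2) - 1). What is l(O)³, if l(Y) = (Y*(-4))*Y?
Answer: -4096/729 ≈ -5.6187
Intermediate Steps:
O = -⅔ (O = -2/(4 - 1) = -2/3 = -2*⅓ = -⅔ ≈ -0.66667)
l(Y) = -4*Y² (l(Y) = (-4*Y)*Y = -4*Y²)
l(O)³ = (-4*(-⅔)²)³ = (-4*4/9)³ = (-16/9)³ = -4096/729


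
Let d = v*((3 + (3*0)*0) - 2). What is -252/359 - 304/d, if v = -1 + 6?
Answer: -110396/1795 ≈ -61.502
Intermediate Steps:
v = 5
d = 5 (d = 5*((3 + (3*0)*0) - 2) = 5*((3 + 0*0) - 2) = 5*((3 + 0) - 2) = 5*(3 - 2) = 5*1 = 5)
-252/359 - 304/d = -252/359 - 304/5 = -110396/1795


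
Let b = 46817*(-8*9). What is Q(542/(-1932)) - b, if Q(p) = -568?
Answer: 3370256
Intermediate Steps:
b = -3370824 (b = 46817*(-72) = -3370824)
Q(542/(-1932)) - b = -568 - 1*(-3370824) = -568 + 3370824 = 3370256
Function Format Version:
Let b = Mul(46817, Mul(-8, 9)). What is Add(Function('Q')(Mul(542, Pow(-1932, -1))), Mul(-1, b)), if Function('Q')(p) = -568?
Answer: 3370256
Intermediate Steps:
b = -3370824 (b = Mul(46817, -72) = -3370824)
Add(Function('Q')(Mul(542, Pow(-1932, -1))), Mul(-1, b)) = Add(-568, Mul(-1, -3370824)) = Add(-568, 3370824) = 3370256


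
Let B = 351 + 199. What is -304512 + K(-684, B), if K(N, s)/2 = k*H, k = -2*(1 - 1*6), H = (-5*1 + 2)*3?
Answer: -304692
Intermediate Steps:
B = 550
H = -9 (H = (-5 + 2)*3 = -3*3 = -9)
k = 10 (k = -2*(1 - 6) = -2*(-5) = 10)
K(N, s) = -180 (K(N, s) = 2*(10*(-9)) = 2*(-90) = -180)
-304512 + K(-684, B) = -304512 - 180 = -304692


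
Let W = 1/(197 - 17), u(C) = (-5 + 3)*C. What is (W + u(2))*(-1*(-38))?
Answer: -13661/90 ≈ -151.79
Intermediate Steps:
u(C) = -2*C
W = 1/180 ≈ 0.0055556
(W + u(2))*(-1*(-38)) = (1/180 - 2*2)*(-1*(-38)) = (1/180 - 4)*38 = -719/180*38 = -13661/90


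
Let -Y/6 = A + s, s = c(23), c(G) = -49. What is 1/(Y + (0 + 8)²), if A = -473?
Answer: 1/3196 ≈ 0.00031289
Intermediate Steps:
s = -49
Y = 3132 (Y = -6*(-473 - 49) = -6*(-522) = 3132)
1/(Y + (0 + 8)²) = 1/(3132 + (0 + 8)²) = 1/(3132 + 8²) = 1/(3132 + 64) = 1/3196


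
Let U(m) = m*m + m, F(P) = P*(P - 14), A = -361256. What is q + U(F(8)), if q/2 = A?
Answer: -720256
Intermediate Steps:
q = -722512 (q = 2*(-361256) = -722512)
F(P) = P*(-14 + P)
U(m) = m + m² (U(m) = m² + m = m + m²)
q + U(F(8)) = -722512 + (8*(-14 + 8))*(1 + 8*(-14 + 8)) = -722512 + (8*(-6))*(1 + 8*(-6)) = -722512 - 48*(1 - 48) = -722512 - 48*(-47) = -722512 + 2256 = -720256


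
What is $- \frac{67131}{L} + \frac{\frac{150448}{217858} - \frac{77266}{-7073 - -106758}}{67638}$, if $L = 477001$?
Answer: $- \frac{8217501835096164774}{58389146418268030645} \approx -0.14074$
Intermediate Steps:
$- \frac{67131}{L} + \frac{\frac{150448}{217858} - \frac{77266}{-7073 - -106758}}{67638} = - \frac{67131}{477001} + \frac{\frac{150448}{217858} - \frac{77266}{-7073 - -106758}}{67638} = \left(-67131\right) \frac{1}{477001} + \left(150448 \cdot \frac{1}{217858} - \frac{77266}{-7073 + 106758}\right) \frac{1}{67638} = - \frac{67131}{477001} + \left(\frac{75224}{108929} - \frac{77266}{99685}\right) \frac{1}{67638} = - \frac{67131}{477001} - \frac{152967279}{122408855365645} = - \frac{8217501835096164774}{58389146418268030645}$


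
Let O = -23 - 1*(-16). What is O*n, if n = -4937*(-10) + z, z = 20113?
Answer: -486381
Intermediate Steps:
O = -7 (O = -23 + 16 = -7)
n = 69483 (n = -4937*(-10) + 20113 = 49370 + 20113 = 69483)
O*n = -7*69483 = -486381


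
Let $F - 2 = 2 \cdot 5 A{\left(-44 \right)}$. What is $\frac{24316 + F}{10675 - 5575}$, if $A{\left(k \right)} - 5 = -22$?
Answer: $\frac{6037}{1275} \approx 4.7349$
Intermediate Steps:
$A{\left(k \right)} = -17$ ($A{\left(k \right)} = 5 - 22 = -17$)
$F = -168$ ($F = 2 + 2 \cdot 5 \left(-17\right) = 2 + 10 \left(-17\right) = 2 - 170 = -168$)
$\frac{24316 + F}{10675 - 5575} = \frac{24316 - 168}{10675 - 5575} = \frac{24148}{5100} = 24148 \cdot \frac{1}{5100} = \frac{6037}{1275}$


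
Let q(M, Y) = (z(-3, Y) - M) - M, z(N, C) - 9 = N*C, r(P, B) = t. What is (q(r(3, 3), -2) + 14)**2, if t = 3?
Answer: 529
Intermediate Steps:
r(P, B) = 3
z(N, C) = 9 + C*N (z(N, C) = 9 + N*C = 9 + C*N)
q(M, Y) = 9 - 3*Y - 2*M (q(M, Y) = ((9 + Y*(-3)) - M) - M = ((9 - 3*Y) - M) - M = (9 - M - 3*Y) - M = 9 - 3*Y - 2*M)
(q(r(3, 3), -2) + 14)**2 = ((9 - 3*(-2) - 2*3) + 14)**2 = ((9 + 6 - 6) + 14)**2 = (9 + 14)**2 = 23**2 = 529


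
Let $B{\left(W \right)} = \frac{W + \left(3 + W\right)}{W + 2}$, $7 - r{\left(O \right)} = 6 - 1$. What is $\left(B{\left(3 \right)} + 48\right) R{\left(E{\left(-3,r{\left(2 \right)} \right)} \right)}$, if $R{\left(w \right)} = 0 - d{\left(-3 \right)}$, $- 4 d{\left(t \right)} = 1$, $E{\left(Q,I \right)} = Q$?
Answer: $\frac{249}{20} \approx 12.45$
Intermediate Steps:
$r{\left(O \right)} = 2$ ($r{\left(O \right)} = 7 - \left(6 - 1\right) = 7 - 5 = 2$)
$d{\left(t \right)} = - \frac{1}{4}$ ($d{\left(t \right)} = \left(- \frac{1}{4}\right) 1 = - \frac{1}{4}$)
$R{\left(w \right)} = \frac{1}{4}$ ($R{\left(w \right)} = 0 - - \frac{1}{4} = 0 + \frac{1}{4} = \frac{1}{4}$)
$B{\left(W \right)} = \frac{3 + 2 W}{2 + W}$
$\left(B{\left(3 \right)} + 48\right) R{\left(E{\left(-3,r{\left(2 \right)} \right)} \right)} = \left(\frac{3 + 2 \cdot 3}{2 + 3} + 48\right) \frac{1}{4} = \left(\frac{3 + 6}{5} + 48\right) \frac{1}{4} = \left(\frac{1}{5} \cdot 9 + 48\right) \frac{1}{4} = \left(\frac{9}{5} + 48\right) \frac{1}{4} = \frac{249}{5} \cdot \frac{1}{4} = \frac{249}{20}$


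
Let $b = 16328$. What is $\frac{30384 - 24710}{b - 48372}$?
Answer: $- \frac{2837}{16022} \approx -0.17707$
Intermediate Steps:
$\frac{30384 - 24710}{b - 48372} = \frac{30384 - 24710}{16328 - 48372} = \frac{5674}{-32044} = 5674 \left(- \frac{1}{32044}\right) = - \frac{2837}{16022}$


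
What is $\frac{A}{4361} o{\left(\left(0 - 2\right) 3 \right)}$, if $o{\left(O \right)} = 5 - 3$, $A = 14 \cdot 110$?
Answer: $\frac{440}{623} \approx 0.70626$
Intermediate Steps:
$A = 1540$
$o{\left(O \right)} = 2$
$\frac{A}{4361} o{\left(\left(0 - 2\right) 3 \right)} = \frac{1540}{4361} \cdot 2 = 1540 \cdot \frac{1}{4361} \cdot 2 = \frac{220}{623} \cdot 2 = \frac{440}{623}$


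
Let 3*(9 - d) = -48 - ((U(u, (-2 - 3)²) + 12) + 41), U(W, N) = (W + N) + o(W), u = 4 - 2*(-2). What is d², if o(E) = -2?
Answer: 2809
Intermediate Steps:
u = 8 (u = 4 + 4 = 8)
U(W, N) = -2 + N + W (U(W, N) = (W + N) - 2 = (N + W) - 2 = -2 + N + W)
d = 53 (d = 9 - (-48 - (((-2 + (-2 - 3)² + 8) + 12) + 41))/3 = 9 - (-48 - (((-2 + (-5)² + 8) + 12) + 41))/3 = 9 - (-48 - (((-2 + 25 + 8) + 12) + 41))/3 = 9 - (-48 - ((31 + 12) + 41))/3 = 9 - (-48 - (43 + 41))/3 = 9 - (-48 - 1*84)/3 = 9 - (-48 - 84)/3 = 9 - ⅓*(-132) = 9 + 44 = 53)
d² = 53² = 2809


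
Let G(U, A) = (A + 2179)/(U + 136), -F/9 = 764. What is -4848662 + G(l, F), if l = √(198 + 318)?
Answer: -21794895388/4495 + 4697*√129/8990 ≈ -4.8487e+6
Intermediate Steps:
F = -6876 (F = -9*764 = -6876)
l = 2*√129 (l = √516 = 2*√129 ≈ 22.716)
G(U, A) = (2179 + A)/(136 + U)
-4848662 + G(l, F) = -4848662 + (2179 - 6876)/(136 + 2*√129) = -4848662 - 4697/(136 + 2*√129)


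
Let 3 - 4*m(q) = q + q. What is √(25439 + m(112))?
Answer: √101535/2 ≈ 159.32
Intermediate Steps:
m(q) = ¾ - q/2 (m(q) = ¾ - (q + q)/4 = ¾ - q/2)
√(25439 + m(112)) = √(25439 + (¾ - ½*112)) = √(25439 + (¾ - 56)) = √(25439 - 221/4) = √(101535/4) = √101535/2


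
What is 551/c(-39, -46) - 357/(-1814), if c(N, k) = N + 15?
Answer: -495473/21768 ≈ -22.762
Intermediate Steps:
c(N, k) = 15 + N
551/c(-39, -46) - 357/(-1814) = 551/(15 - 39) - 357/(-1814) = 551/(-24) - 357*(-1/1814) = 551*(-1/24) + 357/1814 = -551/24 + 357/1814 = -495473/21768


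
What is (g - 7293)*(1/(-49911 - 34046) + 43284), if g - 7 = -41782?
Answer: -178312856208516/83957 ≈ -2.1239e+9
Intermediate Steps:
g = -41775 (g = 7 - 41782 = -41775)
(g - 7293)*(1/(-49911 - 34046) + 43284) = (-41775 - 7293)*(1/(-49911 - 34046) + 43284) = -49068*(1/(-83957) + 43284) = -49068*(-1/83957 + 43284) = -49068*3633994787/83957 = -178312856208516/83957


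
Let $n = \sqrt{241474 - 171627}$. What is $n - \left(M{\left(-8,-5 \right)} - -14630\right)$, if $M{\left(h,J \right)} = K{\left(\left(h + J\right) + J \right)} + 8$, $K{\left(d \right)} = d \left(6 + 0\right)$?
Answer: $-14530 + \sqrt{69847} \approx -14266.0$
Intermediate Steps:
$n = \sqrt{69847} \approx 264.29$
$K{\left(d \right)} = 6 d$ ($K{\left(d \right)} = d 6 = 6 d$)
$M{\left(h,J \right)} = 8 + 6 h + 12 J$ ($M{\left(h,J \right)} = 6 \left(\left(h + J\right) + J\right) + 8 = 6 \left(\left(J + h\right) + J\right) + 8 = 6 \left(h + 2 J\right) + 8 = \left(6 h + 12 J\right) + 8 = 8 + 6 h + 12 J$)
$n - \left(M{\left(-8,-5 \right)} - -14630\right) = \sqrt{69847} - \left(\left(8 + 6 \left(-8\right) + 12 \left(-5\right)\right) - -14630\right) = \sqrt{69847} - \left(\left(8 - 48 - 60\right) + 14630\right) = \sqrt{69847} - \left(-100 + 14630\right) = \sqrt{69847} - 14530 = -14530 + \sqrt{69847}$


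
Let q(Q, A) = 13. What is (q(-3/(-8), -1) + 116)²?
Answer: 16641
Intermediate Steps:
(q(-3/(-8), -1) + 116)² = (13 + 116)² = 129² = 16641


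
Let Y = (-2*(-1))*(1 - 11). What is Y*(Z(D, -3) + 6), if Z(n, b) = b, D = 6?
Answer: -60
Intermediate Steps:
Y = -20 (Y = 2*(-10) = -20)
Y*(Z(D, -3) + 6) = -20*(-3 + 6) = -20*3 = -60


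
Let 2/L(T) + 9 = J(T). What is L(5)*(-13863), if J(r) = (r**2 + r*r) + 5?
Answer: -13863/23 ≈ -602.74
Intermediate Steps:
J(r) = 5 + 2*r**2 (J(r) = (r**2 + r**2) + 5 = 2*r**2 + 5 = 5 + 2*r**2)
L(T) = 2/(-4 + 2*T**2) (L(T) = 2/(-9 + (5 + 2*T**2)) = 2/(-4 + 2*T**2))
L(5)*(-13863) = -13863/(-2 + 5**2) = -13863/(-2 + 25) = -13863/23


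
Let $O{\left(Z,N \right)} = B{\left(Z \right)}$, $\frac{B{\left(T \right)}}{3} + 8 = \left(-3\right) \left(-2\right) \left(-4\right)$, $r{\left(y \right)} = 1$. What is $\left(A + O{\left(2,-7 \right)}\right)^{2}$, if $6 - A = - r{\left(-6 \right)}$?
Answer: $7921$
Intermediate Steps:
$A = 7$ ($A = 6 - \left(-1\right) 1 = 6 - -1 = 6 + 1 = 7$)
$B{\left(T \right)} = -96$ ($B{\left(T \right)} = -24 + 3 \left(-3\right) \left(-2\right) \left(-4\right) = -24 + 3 \cdot 6 \left(-4\right) = -24 + 3 \left(-24\right) = -24 - 72 = -96$)
$O{\left(Z,N \right)} = -96$
$\left(A + O{\left(2,-7 \right)}\right)^{2} = \left(7 - 96\right)^{2} = \left(-89\right)^{2} = 7921$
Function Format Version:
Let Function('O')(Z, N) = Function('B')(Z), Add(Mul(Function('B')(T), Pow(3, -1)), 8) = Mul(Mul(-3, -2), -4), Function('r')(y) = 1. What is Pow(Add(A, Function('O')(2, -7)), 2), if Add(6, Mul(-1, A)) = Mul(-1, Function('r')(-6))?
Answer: 7921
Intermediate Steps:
A = 7 (A = Add(6, Mul(-1, Mul(-1, 1))) = Add(6, Mul(-1, -1)) = Add(6, 1) = 7)
Function('B')(T) = -96 (Function('B')(T) = Add(-24, Mul(3, Mul(Mul(-3, -2), -4))) = Add(-24, Mul(3, Mul(6, -4))) = Add(-24, Mul(3, -24)) = Add(-24, -72) = -96)
Function('O')(Z, N) = -96
Pow(Add(A, Function('O')(2, -7)), 2) = Pow(Add(7, -96), 2) = Pow(-89, 2) = 7921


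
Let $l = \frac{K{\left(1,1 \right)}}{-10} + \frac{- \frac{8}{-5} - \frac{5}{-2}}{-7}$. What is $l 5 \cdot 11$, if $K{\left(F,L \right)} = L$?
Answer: $- \frac{264}{7} \approx -37.714$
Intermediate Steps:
$l = - \frac{24}{35}$ ($l = 1 \frac{1}{-10} + \frac{- \frac{8}{-5} - \frac{5}{-2}}{-7} = 1 \left(- \frac{1}{10}\right) + \left(\left(-8\right) \left(- \frac{1}{5}\right) - - \frac{5}{2}\right) \left(- \frac{1}{7}\right) = - \frac{1}{10} + \left(\frac{8}{5} + \frac{5}{2}\right) \left(- \frac{1}{7}\right) = - \frac{1}{10} + \frac{41}{10} \left(- \frac{1}{7}\right) = - \frac{1}{10} - \frac{41}{70} = - \frac{24}{35} \approx -0.68571$)
$l 5 \cdot 11 = - \frac{24 \cdot 5 \cdot 11}{35} = \left(- \frac{24}{35}\right) 55 = - \frac{264}{7}$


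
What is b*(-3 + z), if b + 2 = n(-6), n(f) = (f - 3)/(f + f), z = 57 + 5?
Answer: -295/4 ≈ -73.750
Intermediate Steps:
z = 62
n(f) = (-3 + f)/(2*f) (n(f) = (-3 + f)/((2*f)) = (-3 + f)*(1/(2*f)) = (-3 + f)/(2*f))
b = -5/4 (b = -2 + (½)*(-3 - 6)/(-6) = -2 + (½)*(-⅙)*(-9) = -2 + ¾ = -5/4 ≈ -1.2500)
b*(-3 + z) = -5*(-3 + 62)/4 = -5/4*59 = -295/4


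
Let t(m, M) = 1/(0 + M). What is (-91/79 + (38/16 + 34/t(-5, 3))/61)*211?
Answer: 4548527/38552 ≈ 117.98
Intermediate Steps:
t(m, M) = 1/M
(-91/79 + (38/16 + 34/t(-5, 3))/61)*211 = (-91/79 + (38/16 + 34/(1/3))/61)*211 = (-91*1/79 + (38*(1/16) + 34/(⅓))*(1/61))*211 = (-91/79 + (19/8 + 34*3)*(1/61))*211 = (-91/79 + (19/8 + 102)*(1/61))*211 = (-91/79 + (835/8)*(1/61))*211 = (-91/79 + 835/488)*211 = (21557/38552)*211 = 4548527/38552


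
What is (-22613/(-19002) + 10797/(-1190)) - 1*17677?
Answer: -99974324096/5653095 ≈ -17685.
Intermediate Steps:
(-22613/(-19002) + 10797/(-1190)) - 1*17677 = (-22613*(-1/19002) + 10797*(-1/1190)) - 17677 = (22613/19002 - 10797/1190) - 17677 = -44563781/5653095 - 17677 = -99974324096/5653095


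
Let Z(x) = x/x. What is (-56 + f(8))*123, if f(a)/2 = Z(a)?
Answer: -6642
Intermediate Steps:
Z(x) = 1
f(a) = 2 (f(a) = 2*1 = 2)
(-56 + f(8))*123 = (-56 + 2)*123 = -54*123 = -6642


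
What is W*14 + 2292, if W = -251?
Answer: -1222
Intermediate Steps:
W*14 + 2292 = -251*14 + 2292 = -3514 + 2292 = -1222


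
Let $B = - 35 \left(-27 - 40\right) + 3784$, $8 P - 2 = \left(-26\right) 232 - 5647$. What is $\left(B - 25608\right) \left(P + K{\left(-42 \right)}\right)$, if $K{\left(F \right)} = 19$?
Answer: $\frac{224495475}{8} \approx 2.8062 \cdot 10^{7}$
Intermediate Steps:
$P = - \frac{11677}{8}$ ($P = \frac{1}{4} + \frac{\left(-26\right) 232 - 5647}{8} = \frac{1}{4} + \frac{-6032 - 5647}{8} = \frac{1}{4} + \frac{1}{8} \left(-11679\right) = \frac{1}{4} - \frac{11679}{8} = - \frac{11677}{8} \approx -1459.6$)
$B = 6129$ ($B = \left(-35\right) \left(-67\right) + 3784 = 2345 + 3784 = 6129$)
$\left(B - 25608\right) \left(P + K{\left(-42 \right)}\right) = \left(6129 - 25608\right) \left(- \frac{11677}{8} + 19\right) = \left(-19479\right) \left(- \frac{11525}{8}\right) = \frac{224495475}{8}$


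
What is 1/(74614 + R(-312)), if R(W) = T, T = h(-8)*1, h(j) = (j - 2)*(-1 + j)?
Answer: 1/74704 ≈ 1.3386e-5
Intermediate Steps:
h(j) = (-1 + j)*(-2 + j) (h(j) = (-2 + j)*(-1 + j) = (-1 + j)*(-2 + j))
T = 90 (T = (2 + (-8)² - 3*(-8))*1 = (2 + 64 + 24)*1 = 90*1 = 90)
R(W) = 90
1/(74614 + R(-312)) = 1/(74614 + 90) = 1/74704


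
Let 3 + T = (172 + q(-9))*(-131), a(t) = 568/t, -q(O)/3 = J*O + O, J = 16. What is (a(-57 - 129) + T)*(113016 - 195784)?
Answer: 636323363648/93 ≈ 6.8422e+9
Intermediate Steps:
q(O) = -51*O (q(O) = -3*(16*O + O) = -51*O)
T = -82664 (T = -3 + (172 - 51*(-9))*(-131) = -3 + (172 + 459)*(-131) = -3 + 631*(-131) = -3 - 82661 = -82664)
(a(-57 - 129) + T)*(113016 - 195784) = (568/(-57 - 129) - 82664)*(113016 - 195784) = (568/(-186) - 82664)*(-82768) = (568*(-1/186) - 82664)*(-82768) = (-284/93 - 82664)*(-82768) = -7688036/93*(-82768) = 636323363648/93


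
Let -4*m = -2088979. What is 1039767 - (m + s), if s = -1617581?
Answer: 8540413/4 ≈ 2.1351e+6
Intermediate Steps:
m = 2088979/4 (m = -¼*(-2088979) = 2088979/4 ≈ 5.2225e+5)
1039767 - (m + s) = 1039767 - (2088979/4 - 1617581) = 1039767 - 1*(-4381345/4) = 1039767 + 4381345/4 = 8540413/4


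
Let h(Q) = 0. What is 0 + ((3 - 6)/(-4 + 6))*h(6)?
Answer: 0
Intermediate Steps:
0 + ((3 - 6)/(-4 + 6))*h(6) = 0 + ((3 - 6)/(-4 + 6))*0 = 0 - 3/2*0 = 0 + 0 = 0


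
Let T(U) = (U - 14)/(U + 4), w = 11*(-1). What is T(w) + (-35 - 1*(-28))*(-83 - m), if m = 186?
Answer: 13206/7 ≈ 1886.6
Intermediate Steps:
w = -11
T(U) = (-14 + U)/(4 + U)
T(w) + (-35 - 1*(-28))*(-83 - m) = (-14 - 11)/(4 - 11) + (-35 - 1*(-28))*(-83 - 1*186) = -25/(-7) + (-35 + 28)*(-83 - 186) = -1/7*(-25) - 7*(-269) = 25/7 + 1883 = 13206/7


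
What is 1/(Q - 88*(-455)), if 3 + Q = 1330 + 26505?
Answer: 1/67872 ≈ 1.4734e-5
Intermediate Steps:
Q = 27832 (Q = -3 + (1330 + 26505) = -3 + 27835 = 27832)
1/(Q - 88*(-455)) = 1/(27832 - 88*(-455)) = 1/(27832 + 40040) = 1/67872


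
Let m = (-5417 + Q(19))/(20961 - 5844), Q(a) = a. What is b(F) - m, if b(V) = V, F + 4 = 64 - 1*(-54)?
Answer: 1728736/15117 ≈ 114.36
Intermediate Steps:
F = 114 (F = -4 + (64 - 1*(-54)) = -4 + (64 + 54) = -4 + 118 = 114)
m = -5398/15117 (m = (-5417 + 19)/(20961 - 5844) = -5398/15117 ≈ -0.35708)
b(F) - m = 114 - 1*(-5398/15117) = 114 + 5398/15117 = 1728736/15117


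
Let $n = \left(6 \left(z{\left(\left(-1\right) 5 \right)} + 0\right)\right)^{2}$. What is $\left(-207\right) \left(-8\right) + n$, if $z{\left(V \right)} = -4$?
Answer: $2232$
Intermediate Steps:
$n = 576$ ($n = \left(6 \left(-4 + 0\right)\right)^{2} = \left(6 \left(-4\right)\right)^{2} = \left(-24\right)^{2} = 576$)
$\left(-207\right) \left(-8\right) + n = \left(-207\right) \left(-8\right) + 576 = 1656 + 576 = 2232$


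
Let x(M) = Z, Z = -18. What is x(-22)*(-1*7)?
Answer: 126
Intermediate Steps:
x(M) = -18
x(-22)*(-1*7) = -(-18)*7 = -18*(-7) = 126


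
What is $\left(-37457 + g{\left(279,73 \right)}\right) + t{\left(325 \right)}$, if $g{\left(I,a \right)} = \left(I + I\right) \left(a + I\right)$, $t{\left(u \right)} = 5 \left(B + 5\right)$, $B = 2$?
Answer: $158994$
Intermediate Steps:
$t{\left(u \right)} = 35$ ($t{\left(u \right)} = 5 \left(2 + 5\right) = 5 \cdot 7 = 35$)
$g{\left(I,a \right)} = 2 I \left(I + a\right)$
$\left(-37457 + g{\left(279,73 \right)}\right) + t{\left(325 \right)} = \left(-37457 + 2 \cdot 279 \left(279 + 73\right)\right) + 35 = \left(-37457 + 2 \cdot 279 \cdot 352\right) + 35 = \left(-37457 + 196416\right) + 35 = 158959 + 35 = 158994$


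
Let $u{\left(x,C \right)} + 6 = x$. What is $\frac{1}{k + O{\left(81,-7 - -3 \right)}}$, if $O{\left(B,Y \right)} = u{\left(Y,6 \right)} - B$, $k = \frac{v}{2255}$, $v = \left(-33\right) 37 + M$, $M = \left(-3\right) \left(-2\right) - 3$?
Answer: $- \frac{2255}{206423} \approx -0.010924$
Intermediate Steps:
$M = 3$ ($M = 6 - 3 = 3$)
$u{\left(x,C \right)} = -6 + x$
$v = -1218$ ($v = \left(-33\right) 37 + 3 = -1221 + 3 = -1218$)
$k = - \frac{1218}{2255} \approx -0.54013$
$O{\left(B,Y \right)} = -6 + Y - B$ ($O{\left(B,Y \right)} = \left(-6 + Y\right) - B = -6 + Y - B$)
$\frac{1}{k + O{\left(81,-7 - -3 \right)}} = \frac{1}{- \frac{1218}{2255} - 91} = \frac{1}{- \frac{206423}{2255}} = - \frac{2255}{206423}$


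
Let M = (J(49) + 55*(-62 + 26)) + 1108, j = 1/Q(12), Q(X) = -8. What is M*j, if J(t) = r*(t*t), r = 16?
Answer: -4693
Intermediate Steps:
J(t) = 16*t**2 (J(t) = 16*(t*t) = 16*t**2)
j = -1/8 (j = 1/(-8) = -1/8 ≈ -0.12500)
M = 37544 (M = (16*49**2 + 55*(-62 + 26)) + 1108 = (16*2401 + 55*(-36)) + 1108 = (38416 - 1980) + 1108 = 36436 + 1108 = 37544)
M*j = 37544*(-1/8) = -4693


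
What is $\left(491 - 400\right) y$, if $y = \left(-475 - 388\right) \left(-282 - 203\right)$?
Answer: $38088505$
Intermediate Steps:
$y = 418555$ ($y = \left(-863\right) \left(-485\right) = 418555$)
$\left(491 - 400\right) y = \left(491 - 400\right) 418555 = 91 \cdot 418555 = 38088505$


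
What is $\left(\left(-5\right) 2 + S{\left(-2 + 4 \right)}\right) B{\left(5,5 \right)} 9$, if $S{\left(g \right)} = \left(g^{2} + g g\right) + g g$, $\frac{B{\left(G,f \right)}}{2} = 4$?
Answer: $144$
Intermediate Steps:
$B{\left(G,f \right)} = 8$ ($B{\left(G,f \right)} = 2 \cdot 4 = 8$)
$S{\left(g \right)} = 3 g^{2}$ ($S{\left(g \right)} = \left(g^{2} + g^{2}\right) + g^{2} = 2 g^{2} + g^{2} = 3 g^{2}$)
$\left(\left(-5\right) 2 + S{\left(-2 + 4 \right)}\right) B{\left(5,5 \right)} 9 = \left(\left(-5\right) 2 + 3 \left(-2 + 4\right)^{2}\right) 8 \cdot 9 = \left(-10 + 3 \cdot 2^{2}\right) 8 \cdot 9 = \left(-10 + 3 \cdot 4\right) 8 \cdot 9 = \left(-10 + 12\right) 8 \cdot 9 = 2 \cdot 8 \cdot 9 = 16 \cdot 9 = 144$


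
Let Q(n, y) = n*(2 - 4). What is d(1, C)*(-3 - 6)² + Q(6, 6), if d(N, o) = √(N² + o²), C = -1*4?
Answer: -12 + 81*√17 ≈ 321.97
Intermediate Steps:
Q(n, y) = -2*n (Q(n, y) = n*(-2) = -2*n)
C = -4
d(1, C)*(-3 - 6)² + Q(6, 6) = √(1² + (-4)²)*(-3 - 6)² - 2*6 = √(1 + 16)*(-9)² - 12 = √17*81 - 12 = 81*√17 - 12 = -12 + 81*√17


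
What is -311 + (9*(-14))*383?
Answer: -48569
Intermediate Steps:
-311 + (9*(-14))*383 = -311 - 126*383 = -311 - 48258 = -48569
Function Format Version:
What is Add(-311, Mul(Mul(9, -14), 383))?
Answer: -48569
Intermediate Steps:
Add(-311, Mul(Mul(9, -14), 383)) = Add(-311, Mul(-126, 383)) = Add(-311, -48258) = -48569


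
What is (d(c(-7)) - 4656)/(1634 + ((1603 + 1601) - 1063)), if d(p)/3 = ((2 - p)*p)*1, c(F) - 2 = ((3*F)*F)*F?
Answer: -635001/755 ≈ -841.06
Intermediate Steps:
c(F) = 2 + 3*F³ (c(F) = 2 + ((3*F)*F)*F = 2 + (3*F²)*F = 2 + 3*F³)
d(p) = 3*p*(2 - p) (d(p) = 3*(((2 - p)*p)*1) = 3*((p*(2 - p))*1) = 3*(p*(2 - p)) = 3*p*(2 - p))
(d(c(-7)) - 4656)/(1634 + ((1603 + 1601) - 1063)) = (3*(2 + 3*(-7)³)*(2 - (2 + 3*(-7)³)) - 4656)/(1634 + ((1603 + 1601) - 1063)) = (3*(2 + 3*(-343))*(2 - (2 + 3*(-343))) - 4656)/(1634 + (3204 - 1063)) = (3*(2 - 1029)*(2 - (2 - 1029)) - 4656)/(1634 + 2141) = (3*(-1027)*(2 - 1*(-1027)) - 4656)/3775 = (3*(-1027)*(2 + 1027) - 4656)*(1/3775) = (3*(-1027)*1029 - 4656)*(1/3775) = (-3170349 - 4656)*(1/3775) = -3175005*1/3775 = -635001/755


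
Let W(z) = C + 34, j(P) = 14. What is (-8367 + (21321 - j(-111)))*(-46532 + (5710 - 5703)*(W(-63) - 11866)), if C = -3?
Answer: -1674138380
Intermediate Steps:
W(z) = 31 (W(z) = -3 + 34 = 31)
(-8367 + (21321 - j(-111)))*(-46532 + (5710 - 5703)*(W(-63) - 11866)) = (-8367 + (21321 - 1*14))*(-46532 + (5710 - 5703)*(31 - 11866)) = (-8367 + (21321 - 14))*(-46532 + 7*(-11835)) = (-8367 + 21307)*(-46532 - 82845) = 12940*(-129377) = -1674138380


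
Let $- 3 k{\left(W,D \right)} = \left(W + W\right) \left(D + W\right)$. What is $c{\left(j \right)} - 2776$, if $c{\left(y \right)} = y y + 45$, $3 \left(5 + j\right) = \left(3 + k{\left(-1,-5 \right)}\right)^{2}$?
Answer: $- \frac{24383}{9} \approx -2709.2$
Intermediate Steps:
$k{\left(W,D \right)} = - \frac{2 W \left(D + W\right)}{3}$ ($k{\left(W,D \right)} = - \frac{\left(W + W\right) \left(D + W\right)}{3} = - \frac{2 W \left(D + W\right)}{3}$)
$j = - \frac{14}{3}$ ($j = -5 + \frac{\left(3 - - \frac{2 \left(-5 - 1\right)}{3}\right)^{2}}{3} = -5 + \frac{\left(3 - \left(- \frac{2}{3}\right) \left(-6\right)\right)^{2}}{3} = -5 + \frac{\left(3 - 4\right)^{2}}{3} = -5 + \frac{\left(-1\right)^{2}}{3} = -5 + \frac{1}{3} \cdot 1 = -5 + \frac{1}{3} = - \frac{14}{3} \approx -4.6667$)
$c{\left(y \right)} = 45 + y^{2}$ ($c{\left(y \right)} = y^{2} + 45 = 45 + y^{2}$)
$c{\left(j \right)} - 2776 = \left(45 + \left(- \frac{14}{3}\right)^{2}\right) - 2776 = \left(45 + \frac{196}{9}\right) - 2776 = \frac{601}{9} - 2776 = - \frac{24383}{9}$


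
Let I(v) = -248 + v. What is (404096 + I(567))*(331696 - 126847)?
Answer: 82844008335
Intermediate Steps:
(404096 + I(567))*(331696 - 126847) = (404096 + (-248 + 567))*(331696 - 126847) = (404096 + 319)*204849 = 404415*204849 = 82844008335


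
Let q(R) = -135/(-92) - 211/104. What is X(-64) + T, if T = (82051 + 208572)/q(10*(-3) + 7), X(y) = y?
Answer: -695256168/1343 ≈ -5.1769e+5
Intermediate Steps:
q(R) = -1343/2392 (q(R) = -135*(-1/92) - 211*1/104 = 135/92 - 211/104 = -1343/2392)
T = -695170216/1343 (T = (82051 + 208572)/(-1343/2392) = 290623*(-2392/1343) = -695170216/1343 ≈ -5.1763e+5)
X(-64) + T = -64 - 695170216/1343 = -695256168/1343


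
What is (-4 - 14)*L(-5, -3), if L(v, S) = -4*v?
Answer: -360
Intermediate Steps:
(-4 - 14)*L(-5, -3) = (-4 - 14)*(-4*(-5)) = -18*20 = -360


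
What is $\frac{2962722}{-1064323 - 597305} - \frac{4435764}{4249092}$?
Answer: $- \frac{277214833503}{98061253358} \approx -2.827$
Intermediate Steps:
$\frac{2962722}{-1064323 - 597305} - \frac{4435764}{4249092} = \frac{2962722}{-1064323 - 597305} - \frac{369647}{354091} = \frac{2962722}{-1661628} - \frac{369647}{354091} = 2962722 \left(- \frac{1}{1661628}\right) - \frac{369647}{354091} = - \frac{493787}{276938} - \frac{369647}{354091} = - \frac{277214833503}{98061253358}$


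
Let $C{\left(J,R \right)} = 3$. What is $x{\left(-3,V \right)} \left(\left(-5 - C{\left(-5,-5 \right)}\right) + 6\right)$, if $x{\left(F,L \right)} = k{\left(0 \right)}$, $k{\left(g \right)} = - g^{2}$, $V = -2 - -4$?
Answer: $0$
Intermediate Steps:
$V = 2$ ($V = -2 + 4 = 2$)
$x{\left(F,L \right)} = 0$ ($x{\left(F,L \right)} = - 0^{2} = \left(-1\right) 0 = 0$)
$x{\left(-3,V \right)} \left(\left(-5 - C{\left(-5,-5 \right)}\right) + 6\right) = 0 \left(\left(-5 - 3\right) + 6\right) = 0 \left(-8 + 6\right) = 0 \left(-2\right) = 0$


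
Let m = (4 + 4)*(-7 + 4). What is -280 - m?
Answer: -256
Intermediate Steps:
m = -24 (m = 8*(-3) = -24)
-280 - m = -280 - 1*(-24) = -280 + 24 = -256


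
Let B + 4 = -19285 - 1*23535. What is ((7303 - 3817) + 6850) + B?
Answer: -32488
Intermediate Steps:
B = -42824 (B = -4 + (-19285 - 1*23535) = -4 + (-19285 - 23535) = -4 - 42820 = -42824)
((7303 - 3817) + 6850) + B = ((7303 - 3817) + 6850) - 42824 = (3486 + 6850) - 42824 = 10336 - 42824 = -32488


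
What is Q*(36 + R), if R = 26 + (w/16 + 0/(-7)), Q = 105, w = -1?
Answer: 104055/16 ≈ 6503.4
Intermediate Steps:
R = 415/16 (R = 26 + (-1/16 + 0/(-7)) = 26 + (-1*1/16 + 0*(-⅐)) = 26 + (-1/16 + 0) = 26 - 1/16 = 415/16 ≈ 25.938)
Q*(36 + R) = 105*(36 + 415/16) = 105*(991/16) = 104055/16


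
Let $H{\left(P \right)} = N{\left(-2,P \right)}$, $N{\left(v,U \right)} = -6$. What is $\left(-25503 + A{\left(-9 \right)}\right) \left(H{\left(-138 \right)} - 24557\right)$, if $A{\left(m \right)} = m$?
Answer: $626651256$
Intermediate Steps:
$H{\left(P \right)} = -6$
$\left(-25503 + A{\left(-9 \right)}\right) \left(H{\left(-138 \right)} - 24557\right) = \left(-25503 - 9\right) \left(-6 - 24557\right) = \left(-25512\right) \left(-24563\right) = 626651256$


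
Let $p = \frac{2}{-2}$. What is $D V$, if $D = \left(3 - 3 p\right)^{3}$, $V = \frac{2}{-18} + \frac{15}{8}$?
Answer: $381$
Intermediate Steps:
$p = -1$ ($p = 2 \left(- \frac{1}{2}\right) = -1$)
$V = \frac{127}{72}$ ($V = 2 \left(- \frac{1}{18}\right) + 15 \cdot \frac{1}{8} = - \frac{1}{9} + \frac{15}{8} = \frac{127}{72} \approx 1.7639$)
$D = 216$ ($D = \left(3 - -3\right)^{3} = \left(3 + 3\right)^{3} = 6^{3} = 216$)
$D V = 216 \cdot \frac{127}{72} = 381$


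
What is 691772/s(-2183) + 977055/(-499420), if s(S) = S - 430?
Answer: -69607563391/260996892 ≈ -266.70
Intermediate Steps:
s(S) = -430 + S
691772/s(-2183) + 977055/(-499420) = 691772/(-430 - 2183) + 977055/(-499420) = 691772/(-2613) + 977055*(-1/499420) = 691772*(-1/2613) - 195411/99884 = -691772/2613 - 195411/99884 = -69607563391/260996892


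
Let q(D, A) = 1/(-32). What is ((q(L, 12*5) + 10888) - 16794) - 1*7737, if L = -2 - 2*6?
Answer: -436577/32 ≈ -13643.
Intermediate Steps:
L = -14 (L = -2 - 12 = -14)
q(D, A) = -1/32
((q(L, 12*5) + 10888) - 16794) - 1*7737 = ((-1/32 + 10888) - 16794) - 1*7737 = (348415/32 - 16794) - 7737 = -188993/32 - 7737 = -436577/32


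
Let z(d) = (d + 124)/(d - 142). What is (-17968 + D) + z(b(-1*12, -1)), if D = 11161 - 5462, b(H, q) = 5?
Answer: -1680982/137 ≈ -12270.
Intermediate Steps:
z(d) = (124 + d)/(-142 + d)
D = 5699
(-17968 + D) + z(b(-1*12, -1)) = (-17968 + 5699) + (124 + 5)/(-142 + 5) = -12269 + 129/(-137) = -12269 - 1/137*129 = -12269 - 129/137 = -1680982/137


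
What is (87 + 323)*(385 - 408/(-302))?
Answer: 23918990/151 ≈ 1.5840e+5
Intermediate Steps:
(87 + 323)*(385 - 408/(-302)) = 410*(385 - 408*(-1/302)) = 410*(385 + 204/151) = 410*(58339/151) = 23918990/151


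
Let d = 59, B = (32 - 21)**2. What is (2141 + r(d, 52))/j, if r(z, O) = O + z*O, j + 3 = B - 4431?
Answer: -5261/4313 ≈ -1.2198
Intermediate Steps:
B = 121 (B = 11**2 = 121)
j = -4313 (j = -3 + (121 - 4431) = -3 - 4310 = -4313)
r(z, O) = O + O*z
(2141 + r(d, 52))/j = (2141 + 52*(1 + 59))/(-4313) = (2141 + 52*60)*(-1/4313) = (2141 + 3120)*(-1/4313) = 5261*(-1/4313) = -5261/4313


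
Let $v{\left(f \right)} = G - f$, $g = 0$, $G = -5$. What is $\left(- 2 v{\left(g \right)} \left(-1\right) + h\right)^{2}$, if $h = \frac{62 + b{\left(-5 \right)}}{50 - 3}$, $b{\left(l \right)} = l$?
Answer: $\frac{170569}{2209} \approx 77.215$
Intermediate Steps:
$v{\left(f \right)} = -5 - f$
$h = \frac{57}{47}$ ($h = \frac{62 - 5}{50 - 3} = \frac{57}{47} \approx 1.2128$)
$\left(- 2 v{\left(g \right)} \left(-1\right) + h\right)^{2} = \left(- 2 \left(-5 - 0\right) \left(-1\right) + \frac{57}{47}\right)^{2} = \left(- 2 \left(-5 + 0\right) \left(-1\right) + \frac{57}{47}\right)^{2} = \left(\left(-2\right) \left(-5\right) \left(-1\right) + \frac{57}{47}\right)^{2} = \left(10 \left(-1\right) + \frac{57}{47}\right)^{2} = \left(-10 + \frac{57}{47}\right)^{2} = \left(- \frac{413}{47}\right)^{2} = \frac{170569}{2209}$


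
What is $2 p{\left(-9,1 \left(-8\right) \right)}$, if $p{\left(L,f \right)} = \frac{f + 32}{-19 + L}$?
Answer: $- \frac{12}{7} \approx -1.7143$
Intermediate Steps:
$p{\left(L,f \right)} = \frac{32 + f}{-19 + L}$
$2 p{\left(-9,1 \left(-8\right) \right)} = 2 \frac{32 + 1 \left(-8\right)}{-19 - 9} = 2 \frac{32 - 8}{-28} = 2 \left(\left(- \frac{1}{28}\right) 24\right) = 2 \left(- \frac{6}{7}\right) = - \frac{12}{7}$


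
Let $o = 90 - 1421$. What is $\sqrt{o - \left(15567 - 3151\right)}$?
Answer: $i \sqrt{13747} \approx 117.25 i$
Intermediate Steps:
$o = -1331$ ($o = 90 - 1421 = -1331$)
$\sqrt{o - \left(15567 - 3151\right)} = \sqrt{-1331 - \left(15567 - 3151\right)} = \sqrt{-1331 - 12416} = \sqrt{-13747} = i \sqrt{13747}$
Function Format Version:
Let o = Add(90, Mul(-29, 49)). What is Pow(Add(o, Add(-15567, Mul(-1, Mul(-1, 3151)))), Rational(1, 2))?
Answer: Mul(I, Pow(13747, Rational(1, 2))) ≈ Mul(117.25, I)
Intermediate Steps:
o = -1331 (o = Add(90, -1421) = -1331)
Pow(Add(o, Add(-15567, Mul(-1, Mul(-1, 3151)))), Rational(1, 2)) = Pow(Add(-1331, Add(-15567, Mul(-1, Mul(-1, 3151)))), Rational(1, 2)) = Pow(Add(-1331, Add(-15567, Mul(-1, -3151))), Rational(1, 2)) = Pow(Add(-1331, Add(-15567, 3151)), Rational(1, 2)) = Pow(Add(-1331, -12416), Rational(1, 2)) = Pow(-13747, Rational(1, 2)) = Mul(I, Pow(13747, Rational(1, 2)))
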